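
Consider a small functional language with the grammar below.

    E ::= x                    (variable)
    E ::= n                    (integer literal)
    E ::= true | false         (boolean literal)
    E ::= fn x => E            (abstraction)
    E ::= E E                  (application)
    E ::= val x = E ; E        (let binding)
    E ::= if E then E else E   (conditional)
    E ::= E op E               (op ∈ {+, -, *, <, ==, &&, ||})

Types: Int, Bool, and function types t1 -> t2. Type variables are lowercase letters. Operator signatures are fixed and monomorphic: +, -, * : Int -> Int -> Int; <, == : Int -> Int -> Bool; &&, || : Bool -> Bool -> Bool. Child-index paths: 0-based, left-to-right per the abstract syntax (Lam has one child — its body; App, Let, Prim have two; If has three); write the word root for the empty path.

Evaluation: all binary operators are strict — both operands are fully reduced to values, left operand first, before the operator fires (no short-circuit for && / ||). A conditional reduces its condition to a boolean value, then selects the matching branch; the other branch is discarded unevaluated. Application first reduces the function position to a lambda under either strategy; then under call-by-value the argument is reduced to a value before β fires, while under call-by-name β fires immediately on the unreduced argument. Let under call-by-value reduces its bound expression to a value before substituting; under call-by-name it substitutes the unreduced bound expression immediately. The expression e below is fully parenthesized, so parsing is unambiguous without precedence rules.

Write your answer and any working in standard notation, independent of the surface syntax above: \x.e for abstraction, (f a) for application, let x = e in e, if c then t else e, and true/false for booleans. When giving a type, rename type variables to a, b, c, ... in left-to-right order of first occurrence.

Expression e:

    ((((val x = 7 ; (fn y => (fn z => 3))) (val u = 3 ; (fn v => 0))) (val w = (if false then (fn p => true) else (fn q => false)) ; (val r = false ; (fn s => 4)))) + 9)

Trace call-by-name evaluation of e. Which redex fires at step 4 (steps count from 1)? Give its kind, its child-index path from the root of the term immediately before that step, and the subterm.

Answer: delta at root : (3 + 9)

Trace:
step 0: ((((let x = 7 in (\y.(\z.3))) (let u = 3 in (\v.0))) (let w = (if false then (\p.true) else (\q.false)) in (let r = false in (\s.4)))) + 9)
step 1: [let@0.0.0] ((((\y.(\z.3)) (let u = 3 in (\v.0))) (let w = (if false then (\p.true) else (\q.false)) in (let r = false in (\s.4)))) + 9)
step 2: [beta@0.0] (((\z.3) (let w = (if false then (\p.true) else (\q.false)) in (let r = false in (\s.4)))) + 9)
step 3: [beta@0] (3 + 9)
step 4: [delta@root] 12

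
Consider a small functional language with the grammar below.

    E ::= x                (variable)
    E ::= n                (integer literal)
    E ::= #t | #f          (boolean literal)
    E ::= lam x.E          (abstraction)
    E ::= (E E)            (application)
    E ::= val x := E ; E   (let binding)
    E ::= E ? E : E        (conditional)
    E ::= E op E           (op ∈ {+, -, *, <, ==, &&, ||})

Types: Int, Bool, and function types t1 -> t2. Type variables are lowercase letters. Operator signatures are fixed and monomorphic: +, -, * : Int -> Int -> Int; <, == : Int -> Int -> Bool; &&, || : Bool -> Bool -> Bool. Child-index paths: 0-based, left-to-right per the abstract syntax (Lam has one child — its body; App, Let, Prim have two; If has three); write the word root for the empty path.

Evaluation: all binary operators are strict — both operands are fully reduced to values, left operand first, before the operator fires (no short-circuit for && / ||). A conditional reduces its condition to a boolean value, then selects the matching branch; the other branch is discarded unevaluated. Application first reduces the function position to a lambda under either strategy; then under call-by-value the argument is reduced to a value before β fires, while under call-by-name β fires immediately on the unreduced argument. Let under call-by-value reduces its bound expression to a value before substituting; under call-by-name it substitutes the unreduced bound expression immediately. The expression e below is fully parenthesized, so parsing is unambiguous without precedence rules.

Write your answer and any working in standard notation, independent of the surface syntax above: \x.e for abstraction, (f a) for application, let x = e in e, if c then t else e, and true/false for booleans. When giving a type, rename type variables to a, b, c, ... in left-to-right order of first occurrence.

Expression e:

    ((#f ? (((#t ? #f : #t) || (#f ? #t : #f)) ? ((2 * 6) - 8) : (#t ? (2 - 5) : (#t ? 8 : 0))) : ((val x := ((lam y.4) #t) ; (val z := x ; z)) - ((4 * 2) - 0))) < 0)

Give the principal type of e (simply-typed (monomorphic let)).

Answer: Bool

Trace:
  unify Bool ~ Bool
  unify Bool ~ Bool
  unify Bool ~ Bool
  unify Bool ~ Bool
  unify Bool ~ Bool
  unify Bool ~ Bool
  unify Bool ~ Bool
  unify Bool ~ Bool
  unify Int ~ Int
  unify Int ~ Int
  unify Int ~ Int
  unify Int ~ Int
  unify Bool ~ Bool
  unify Int ~ Int
  unify Int ~ Int
  unify Bool ~ Bool
  unify Int ~ Int
  unify Int ~ Int
  unify Int ~ Int
\y._ : a -> Int
  unify a -> Int ~ Bool -> b
  unify a ~ Bool
  unify Int ~ b
_ _ : Int
let x : Int
x : Int
let z : Int
z : Int
  unify Int ~ Int
  unify Int ~ Int
  unify Int ~ Int
  unify Int ~ Int
  unify Int ~ Int
  unify Int ~ Int
  unify Int ~ Int
  unify Int ~ Int
  unify Int ~ Int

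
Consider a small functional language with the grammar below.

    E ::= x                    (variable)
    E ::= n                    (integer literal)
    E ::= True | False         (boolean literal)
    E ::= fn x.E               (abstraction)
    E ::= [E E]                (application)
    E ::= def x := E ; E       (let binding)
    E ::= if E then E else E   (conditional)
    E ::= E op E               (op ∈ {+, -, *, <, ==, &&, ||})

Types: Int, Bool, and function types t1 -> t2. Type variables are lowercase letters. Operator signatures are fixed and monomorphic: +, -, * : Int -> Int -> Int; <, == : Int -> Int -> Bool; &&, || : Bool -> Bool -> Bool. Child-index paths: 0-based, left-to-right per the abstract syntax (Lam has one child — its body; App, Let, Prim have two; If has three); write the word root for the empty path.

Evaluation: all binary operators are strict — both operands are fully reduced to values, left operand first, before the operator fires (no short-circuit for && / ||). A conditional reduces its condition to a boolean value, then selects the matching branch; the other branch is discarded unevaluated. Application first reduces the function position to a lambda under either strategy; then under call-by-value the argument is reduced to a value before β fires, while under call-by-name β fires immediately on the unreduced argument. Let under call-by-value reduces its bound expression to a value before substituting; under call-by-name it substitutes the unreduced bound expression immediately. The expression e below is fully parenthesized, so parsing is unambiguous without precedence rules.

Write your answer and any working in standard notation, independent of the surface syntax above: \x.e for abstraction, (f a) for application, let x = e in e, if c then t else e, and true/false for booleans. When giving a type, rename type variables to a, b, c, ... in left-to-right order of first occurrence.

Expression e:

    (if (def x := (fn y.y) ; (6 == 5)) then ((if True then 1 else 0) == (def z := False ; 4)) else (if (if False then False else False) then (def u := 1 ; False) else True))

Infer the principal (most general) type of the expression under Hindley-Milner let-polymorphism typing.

Answer: Bool

Trace:
y : a
\y._ : a -> a
let x : forall. a -> a
  unify Int ~ Int
  unify Int ~ Int
  unify Bool ~ Bool
  unify Bool ~ Bool
  unify Int ~ Int
  unify Int ~ Int
let z : Bool
  unify Int ~ Int
  unify Bool ~ Bool
  unify Bool ~ Bool
  unify Bool ~ Bool
let u : Int
  unify Bool ~ Bool
  unify Bool ~ Bool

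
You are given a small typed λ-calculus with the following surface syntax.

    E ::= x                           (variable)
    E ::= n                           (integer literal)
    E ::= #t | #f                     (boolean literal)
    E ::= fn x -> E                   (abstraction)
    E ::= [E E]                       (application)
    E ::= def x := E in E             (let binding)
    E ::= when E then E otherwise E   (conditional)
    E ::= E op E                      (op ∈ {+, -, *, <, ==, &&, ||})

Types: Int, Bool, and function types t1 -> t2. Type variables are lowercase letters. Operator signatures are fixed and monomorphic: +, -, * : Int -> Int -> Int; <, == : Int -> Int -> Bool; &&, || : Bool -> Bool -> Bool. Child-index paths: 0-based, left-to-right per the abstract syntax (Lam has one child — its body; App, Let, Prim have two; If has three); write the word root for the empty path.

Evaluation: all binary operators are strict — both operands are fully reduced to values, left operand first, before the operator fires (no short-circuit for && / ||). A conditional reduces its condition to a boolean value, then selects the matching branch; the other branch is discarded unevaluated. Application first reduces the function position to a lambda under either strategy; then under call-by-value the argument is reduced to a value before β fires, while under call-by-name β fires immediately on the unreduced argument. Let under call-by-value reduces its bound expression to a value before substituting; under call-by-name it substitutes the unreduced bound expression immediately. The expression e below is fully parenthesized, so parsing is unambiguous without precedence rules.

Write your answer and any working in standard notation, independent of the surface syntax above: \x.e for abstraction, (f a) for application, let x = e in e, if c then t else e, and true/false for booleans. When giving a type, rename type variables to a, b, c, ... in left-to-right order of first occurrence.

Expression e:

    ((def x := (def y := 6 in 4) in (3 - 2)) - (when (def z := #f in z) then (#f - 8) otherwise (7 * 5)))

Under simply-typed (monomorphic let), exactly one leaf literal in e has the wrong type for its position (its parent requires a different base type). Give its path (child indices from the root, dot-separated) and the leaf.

Answer: 1.1.0 : false

Trace:
let y : Int
let x : Int
  unify Int ~ Int
  unify Int ~ Int
  unify Int ~ Int
let z : Bool
z : Bool
  unify Bool ~ Bool
  unify Bool ~ Int
  FAIL: mismatch Bool ~ Int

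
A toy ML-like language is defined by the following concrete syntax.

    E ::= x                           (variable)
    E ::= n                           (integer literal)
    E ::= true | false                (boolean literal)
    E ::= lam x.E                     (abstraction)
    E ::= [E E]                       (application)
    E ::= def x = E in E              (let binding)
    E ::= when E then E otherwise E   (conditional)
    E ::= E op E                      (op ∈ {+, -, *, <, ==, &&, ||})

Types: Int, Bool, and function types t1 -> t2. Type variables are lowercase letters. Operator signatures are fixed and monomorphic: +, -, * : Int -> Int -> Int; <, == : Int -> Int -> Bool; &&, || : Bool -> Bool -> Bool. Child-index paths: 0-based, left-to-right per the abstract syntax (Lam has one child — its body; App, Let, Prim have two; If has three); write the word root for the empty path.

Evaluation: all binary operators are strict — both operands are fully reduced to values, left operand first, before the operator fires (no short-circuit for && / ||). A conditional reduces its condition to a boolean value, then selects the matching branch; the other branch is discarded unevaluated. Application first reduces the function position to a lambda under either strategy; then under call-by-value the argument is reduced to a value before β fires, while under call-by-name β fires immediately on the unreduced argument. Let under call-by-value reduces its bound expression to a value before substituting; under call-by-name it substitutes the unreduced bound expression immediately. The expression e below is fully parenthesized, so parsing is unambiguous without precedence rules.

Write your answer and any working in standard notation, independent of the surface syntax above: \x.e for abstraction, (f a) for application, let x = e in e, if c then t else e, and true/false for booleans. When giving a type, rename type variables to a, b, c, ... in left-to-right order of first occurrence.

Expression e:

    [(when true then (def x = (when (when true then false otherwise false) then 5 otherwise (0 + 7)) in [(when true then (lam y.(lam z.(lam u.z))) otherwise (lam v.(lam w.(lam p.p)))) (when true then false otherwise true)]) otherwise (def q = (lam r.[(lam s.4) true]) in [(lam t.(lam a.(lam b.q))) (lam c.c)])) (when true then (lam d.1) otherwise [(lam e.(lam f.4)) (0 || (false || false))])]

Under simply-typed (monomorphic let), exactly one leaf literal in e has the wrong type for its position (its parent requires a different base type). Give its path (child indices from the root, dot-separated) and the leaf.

Derivation:
  unify Bool ~ Bool
  unify Bool ~ Bool
  unify Bool ~ Bool
  unify Bool ~ Bool
  unify Int ~ Int
  unify Int ~ Int
  unify Int ~ Int
let x : Int
  unify Bool ~ Bool
z : b
\u._ : c -> b
\z._ : b -> c -> b
\y._ : a -> b -> c -> b
p : f
\p._ : f -> f
\w._ : e -> f -> f
\v._ : d -> e -> f -> f
  unify a -> b -> c -> b ~ d -> e -> f -> f
  unify a ~ d
  unify b -> c -> b ~ e -> f -> f
  unify b ~ e
  unify c -> e ~ f -> f
  unify c ~ f
  unify e ~ f
  unify Bool ~ Bool
  unify Bool ~ Bool
  unify d -> f -> f -> f ~ Bool -> g
  unify d ~ Bool
  unify f -> f -> f ~ g
_ _ : f -> f -> f
\s._ : i -> Int
  unify i -> Int ~ Bool -> j
  unify i ~ Bool
  unify Int ~ j
_ _ : Int
\r._ : h -> Int
let q : h -> Int
q : h -> Int
\b._ : m -> h -> Int
\a._ : l -> m -> h -> Int
\t._ : k -> l -> m -> h -> Int
c : n
\c._ : n -> n
  unify k -> l -> m -> h -> Int ~ (n -> n) -> o
  unify k ~ n -> n
  unify l -> m -> h -> Int ~ o
_ _ : l -> m -> h -> Int
  unify f -> f -> f ~ l -> m -> h -> Int
  unify f ~ l
  unify l -> l ~ m -> h -> Int
  unify l ~ m
  unify m ~ h -> Int
  unify Bool ~ Bool
\d._ : p -> Int
\f._ : r -> Int
\e._ : q -> r -> Int
  unify Int ~ Bool
  FAIL: mismatch Int ~ Bool

Answer: 1.2.1.0 : 0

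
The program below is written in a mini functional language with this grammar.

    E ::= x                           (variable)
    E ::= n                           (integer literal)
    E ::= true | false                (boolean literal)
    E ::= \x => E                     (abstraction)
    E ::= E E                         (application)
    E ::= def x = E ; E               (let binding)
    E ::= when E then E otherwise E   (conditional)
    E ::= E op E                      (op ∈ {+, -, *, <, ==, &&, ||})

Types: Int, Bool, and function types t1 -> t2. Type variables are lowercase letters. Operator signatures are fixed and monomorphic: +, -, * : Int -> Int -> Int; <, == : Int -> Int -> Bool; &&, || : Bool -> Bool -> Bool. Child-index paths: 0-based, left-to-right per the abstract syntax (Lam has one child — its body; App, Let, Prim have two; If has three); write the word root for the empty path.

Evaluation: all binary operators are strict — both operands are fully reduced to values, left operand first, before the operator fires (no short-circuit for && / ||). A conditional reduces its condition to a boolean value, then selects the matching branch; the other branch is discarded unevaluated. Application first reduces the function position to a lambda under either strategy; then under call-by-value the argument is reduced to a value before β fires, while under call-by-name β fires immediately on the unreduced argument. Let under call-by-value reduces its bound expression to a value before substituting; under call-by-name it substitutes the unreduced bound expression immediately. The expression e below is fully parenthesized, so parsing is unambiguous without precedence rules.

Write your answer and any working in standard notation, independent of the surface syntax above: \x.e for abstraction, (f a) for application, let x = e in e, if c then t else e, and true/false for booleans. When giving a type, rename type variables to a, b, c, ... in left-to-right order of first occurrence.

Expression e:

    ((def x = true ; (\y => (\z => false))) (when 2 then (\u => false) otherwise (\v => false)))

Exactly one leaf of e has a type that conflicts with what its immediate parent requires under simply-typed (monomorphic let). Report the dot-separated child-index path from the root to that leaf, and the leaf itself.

Answer: 1.0 : 2

Working:
let x : Bool
\z._ : b -> Bool
\y._ : a -> b -> Bool
  unify Int ~ Bool
  FAIL: mismatch Int ~ Bool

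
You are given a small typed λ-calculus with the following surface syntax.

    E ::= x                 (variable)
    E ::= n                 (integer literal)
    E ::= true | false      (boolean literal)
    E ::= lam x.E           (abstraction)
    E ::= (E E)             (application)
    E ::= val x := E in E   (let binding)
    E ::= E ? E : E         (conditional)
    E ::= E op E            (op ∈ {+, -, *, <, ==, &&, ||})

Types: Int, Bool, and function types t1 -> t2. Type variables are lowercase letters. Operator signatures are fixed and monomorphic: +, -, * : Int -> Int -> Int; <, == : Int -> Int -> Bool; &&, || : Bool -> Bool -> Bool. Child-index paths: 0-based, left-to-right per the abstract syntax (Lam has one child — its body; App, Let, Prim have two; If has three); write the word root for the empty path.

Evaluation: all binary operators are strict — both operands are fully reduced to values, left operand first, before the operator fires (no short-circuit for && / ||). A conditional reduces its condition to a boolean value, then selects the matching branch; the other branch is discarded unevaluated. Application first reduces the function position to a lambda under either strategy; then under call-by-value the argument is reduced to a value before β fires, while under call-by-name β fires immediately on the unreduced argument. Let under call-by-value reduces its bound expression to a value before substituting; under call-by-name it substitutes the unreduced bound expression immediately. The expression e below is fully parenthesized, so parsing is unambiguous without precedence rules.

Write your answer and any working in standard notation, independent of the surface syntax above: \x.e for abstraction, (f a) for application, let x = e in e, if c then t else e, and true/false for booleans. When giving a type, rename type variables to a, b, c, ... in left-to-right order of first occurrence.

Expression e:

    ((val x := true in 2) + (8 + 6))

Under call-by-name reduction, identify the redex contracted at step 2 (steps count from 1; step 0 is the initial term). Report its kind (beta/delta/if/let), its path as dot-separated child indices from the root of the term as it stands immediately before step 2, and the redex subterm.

Answer: delta at 1 : (8 + 6)

Derivation:
step 0: ((let x = true in 2) + (8 + 6))
step 1: [let@0] (2 + (8 + 6))
step 2: [delta@1] (2 + 14)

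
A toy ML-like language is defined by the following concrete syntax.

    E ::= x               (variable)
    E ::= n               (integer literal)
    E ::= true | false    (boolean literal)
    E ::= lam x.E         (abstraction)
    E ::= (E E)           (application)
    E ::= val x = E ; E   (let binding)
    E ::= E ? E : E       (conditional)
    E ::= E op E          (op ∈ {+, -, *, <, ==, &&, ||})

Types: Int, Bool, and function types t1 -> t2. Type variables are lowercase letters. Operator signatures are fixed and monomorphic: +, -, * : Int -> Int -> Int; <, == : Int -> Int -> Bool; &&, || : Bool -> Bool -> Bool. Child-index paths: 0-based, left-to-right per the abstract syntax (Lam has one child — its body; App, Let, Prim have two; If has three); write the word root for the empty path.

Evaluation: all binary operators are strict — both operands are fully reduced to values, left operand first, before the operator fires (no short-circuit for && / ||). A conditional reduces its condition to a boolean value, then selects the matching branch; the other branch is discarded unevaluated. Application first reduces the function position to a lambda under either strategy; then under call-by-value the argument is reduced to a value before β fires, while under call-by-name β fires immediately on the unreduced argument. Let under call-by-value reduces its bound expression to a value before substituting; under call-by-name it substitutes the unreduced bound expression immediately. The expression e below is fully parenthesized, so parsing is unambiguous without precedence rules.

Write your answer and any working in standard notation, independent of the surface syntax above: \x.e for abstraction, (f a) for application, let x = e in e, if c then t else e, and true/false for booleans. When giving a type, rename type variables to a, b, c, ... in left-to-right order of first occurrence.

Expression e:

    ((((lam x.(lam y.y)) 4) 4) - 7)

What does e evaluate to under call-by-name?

Working:
step 0: ((((\x.(\y.y)) 4) 4) - 7)
step 1: [beta@0.0] (((\y.y) 4) - 7)
step 2: [beta@0] (4 - 7)
step 3: [delta@root] -3

Answer: -3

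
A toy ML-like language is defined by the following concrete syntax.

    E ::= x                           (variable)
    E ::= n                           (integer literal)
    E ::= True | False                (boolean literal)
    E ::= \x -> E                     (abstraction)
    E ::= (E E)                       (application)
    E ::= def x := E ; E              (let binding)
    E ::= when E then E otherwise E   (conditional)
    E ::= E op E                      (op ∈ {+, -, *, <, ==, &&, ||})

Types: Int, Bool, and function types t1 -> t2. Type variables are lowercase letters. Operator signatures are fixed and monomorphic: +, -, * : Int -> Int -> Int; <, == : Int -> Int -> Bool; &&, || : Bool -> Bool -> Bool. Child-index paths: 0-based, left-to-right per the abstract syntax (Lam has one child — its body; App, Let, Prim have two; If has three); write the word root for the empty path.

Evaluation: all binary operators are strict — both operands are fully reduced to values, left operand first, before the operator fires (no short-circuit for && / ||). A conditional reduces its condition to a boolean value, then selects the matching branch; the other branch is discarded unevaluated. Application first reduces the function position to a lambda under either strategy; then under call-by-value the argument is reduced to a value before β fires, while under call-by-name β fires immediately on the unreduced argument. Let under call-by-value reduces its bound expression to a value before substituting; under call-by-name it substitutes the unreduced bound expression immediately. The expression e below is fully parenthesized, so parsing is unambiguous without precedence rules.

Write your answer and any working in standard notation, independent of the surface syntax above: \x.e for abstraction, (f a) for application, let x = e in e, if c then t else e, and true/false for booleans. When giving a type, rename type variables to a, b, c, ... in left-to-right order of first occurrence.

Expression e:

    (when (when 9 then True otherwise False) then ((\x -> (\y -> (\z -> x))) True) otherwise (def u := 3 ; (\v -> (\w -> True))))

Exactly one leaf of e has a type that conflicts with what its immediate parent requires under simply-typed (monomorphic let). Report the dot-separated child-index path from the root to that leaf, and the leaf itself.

Trace:
  unify Int ~ Bool
  FAIL: mismatch Int ~ Bool

Answer: 0.0 : 9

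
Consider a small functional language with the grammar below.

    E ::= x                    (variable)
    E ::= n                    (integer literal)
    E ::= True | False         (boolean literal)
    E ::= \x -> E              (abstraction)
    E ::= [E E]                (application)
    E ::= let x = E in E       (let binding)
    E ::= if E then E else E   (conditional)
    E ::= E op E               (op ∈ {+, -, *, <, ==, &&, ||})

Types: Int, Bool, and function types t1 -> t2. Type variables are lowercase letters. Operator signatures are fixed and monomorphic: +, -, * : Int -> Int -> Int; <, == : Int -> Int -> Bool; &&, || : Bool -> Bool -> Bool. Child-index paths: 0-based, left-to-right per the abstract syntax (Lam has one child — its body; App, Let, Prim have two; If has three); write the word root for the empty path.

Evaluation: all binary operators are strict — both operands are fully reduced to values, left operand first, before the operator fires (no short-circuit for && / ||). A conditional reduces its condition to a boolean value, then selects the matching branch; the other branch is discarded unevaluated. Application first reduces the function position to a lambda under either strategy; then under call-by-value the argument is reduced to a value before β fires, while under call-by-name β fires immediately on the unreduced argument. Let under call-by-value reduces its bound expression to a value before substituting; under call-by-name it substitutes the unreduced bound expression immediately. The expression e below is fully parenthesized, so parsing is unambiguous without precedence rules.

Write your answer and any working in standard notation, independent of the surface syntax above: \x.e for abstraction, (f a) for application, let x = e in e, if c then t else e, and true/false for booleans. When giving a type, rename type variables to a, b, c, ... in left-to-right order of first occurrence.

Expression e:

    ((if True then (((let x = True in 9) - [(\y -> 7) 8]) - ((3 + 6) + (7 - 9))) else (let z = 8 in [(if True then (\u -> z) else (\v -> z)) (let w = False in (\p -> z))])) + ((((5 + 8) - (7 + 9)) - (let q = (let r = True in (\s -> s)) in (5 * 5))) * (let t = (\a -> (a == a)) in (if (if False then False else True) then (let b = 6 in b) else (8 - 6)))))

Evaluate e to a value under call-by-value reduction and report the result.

Working:
step 0: ((if true then (((let x = true in 9) - ((\y.7) 8)) - ((3 + 6) + (7 - 9))) else (let z = 8 in ((if true then (\u.z) else (\v.z)) (let w = false in (\p.z))))) + ((((5 + 8) - (7 + 9)) - (let q = (let r = true in (\s.s)) in (5 * 5))) * (let t = (\a.(a == a)) in (if (if false then false else true) then (let b = 6 in b) else (8 - 6)))))
step 1: [if@0] ((((let x = true in 9) - ((\y.7) 8)) - ((3 + 6) + (7 - 9))) + ((((5 + 8) - (7 + 9)) - (let q = (let r = true in (\s.s)) in (5 * 5))) * (let t = (\a.(a == a)) in (if (if false then false else true) then (let b = 6 in b) else (8 - 6)))))
step 2: [let@0.0.0] (((9 - ((\y.7) 8)) - ((3 + 6) + (7 - 9))) + ((((5 + 8) - (7 + 9)) - (let q = (let r = true in (\s.s)) in (5 * 5))) * (let t = (\a.(a == a)) in (if (if false then false else true) then (let b = 6 in b) else (8 - 6)))))
step 3: [beta@0.0.1] (((9 - 7) - ((3 + 6) + (7 - 9))) + ((((5 + 8) - (7 + 9)) - (let q = (let r = true in (\s.s)) in (5 * 5))) * (let t = (\a.(a == a)) in (if (if false then false else true) then (let b = 6 in b) else (8 - 6)))))
step 4: [delta@0.0] ((2 - ((3 + 6) + (7 - 9))) + ((((5 + 8) - (7 + 9)) - (let q = (let r = true in (\s.s)) in (5 * 5))) * (let t = (\a.(a == a)) in (if (if false then false else true) then (let b = 6 in b) else (8 - 6)))))
step 5: [delta@0.1.0] ((2 - (9 + (7 - 9))) + ((((5 + 8) - (7 + 9)) - (let q = (let r = true in (\s.s)) in (5 * 5))) * (let t = (\a.(a == a)) in (if (if false then false else true) then (let b = 6 in b) else (8 - 6)))))
step 6: [delta@0.1.1] ((2 - (9 + -2)) + ((((5 + 8) - (7 + 9)) - (let q = (let r = true in (\s.s)) in (5 * 5))) * (let t = (\a.(a == a)) in (if (if false then false else true) then (let b = 6 in b) else (8 - 6)))))
step 7: [delta@0.1] ((2 - 7) + ((((5 + 8) - (7 + 9)) - (let q = (let r = true in (\s.s)) in (5 * 5))) * (let t = (\a.(a == a)) in (if (if false then false else true) then (let b = 6 in b) else (8 - 6)))))
step 8: [delta@0] (-5 + ((((5 + 8) - (7 + 9)) - (let q = (let r = true in (\s.s)) in (5 * 5))) * (let t = (\a.(a == a)) in (if (if false then false else true) then (let b = 6 in b) else (8 - 6)))))
step 9: [delta@1.0.0.0] (-5 + (((13 - (7 + 9)) - (let q = (let r = true in (\s.s)) in (5 * 5))) * (let t = (\a.(a == a)) in (if (if false then false else true) then (let b = 6 in b) else (8 - 6)))))
step 10: [delta@1.0.0.1] (-5 + (((13 - 16) - (let q = (let r = true in (\s.s)) in (5 * 5))) * (let t = (\a.(a == a)) in (if (if false then false else true) then (let b = 6 in b) else (8 - 6)))))
step 11: [delta@1.0.0] (-5 + ((-3 - (let q = (let r = true in (\s.s)) in (5 * 5))) * (let t = (\a.(a == a)) in (if (if false then false else true) then (let b = 6 in b) else (8 - 6)))))
step 12: [let@1.0.1.0] (-5 + ((-3 - (let q = (\s.s) in (5 * 5))) * (let t = (\a.(a == a)) in (if (if false then false else true) then (let b = 6 in b) else (8 - 6)))))
step 13: [let@1.0.1] (-5 + ((-3 - (5 * 5)) * (let t = (\a.(a == a)) in (if (if false then false else true) then (let b = 6 in b) else (8 - 6)))))
step 14: [delta@1.0.1] (-5 + ((-3 - 25) * (let t = (\a.(a == a)) in (if (if false then false else true) then (let b = 6 in b) else (8 - 6)))))
step 15: [delta@1.0] (-5 + (-28 * (let t = (\a.(a == a)) in (if (if false then false else true) then (let b = 6 in b) else (8 - 6)))))
step 16: [let@1.1] (-5 + (-28 * (if (if false then false else true) then (let b = 6 in b) else (8 - 6))))
step 17: [if@1.1.0] (-5 + (-28 * (if true then (let b = 6 in b) else (8 - 6))))
step 18: [if@1.1] (-5 + (-28 * (let b = 6 in b)))
step 19: [let@1.1] (-5 + (-28 * 6))
step 20: [delta@1] (-5 + -168)
step 21: [delta@root] -173

Answer: -173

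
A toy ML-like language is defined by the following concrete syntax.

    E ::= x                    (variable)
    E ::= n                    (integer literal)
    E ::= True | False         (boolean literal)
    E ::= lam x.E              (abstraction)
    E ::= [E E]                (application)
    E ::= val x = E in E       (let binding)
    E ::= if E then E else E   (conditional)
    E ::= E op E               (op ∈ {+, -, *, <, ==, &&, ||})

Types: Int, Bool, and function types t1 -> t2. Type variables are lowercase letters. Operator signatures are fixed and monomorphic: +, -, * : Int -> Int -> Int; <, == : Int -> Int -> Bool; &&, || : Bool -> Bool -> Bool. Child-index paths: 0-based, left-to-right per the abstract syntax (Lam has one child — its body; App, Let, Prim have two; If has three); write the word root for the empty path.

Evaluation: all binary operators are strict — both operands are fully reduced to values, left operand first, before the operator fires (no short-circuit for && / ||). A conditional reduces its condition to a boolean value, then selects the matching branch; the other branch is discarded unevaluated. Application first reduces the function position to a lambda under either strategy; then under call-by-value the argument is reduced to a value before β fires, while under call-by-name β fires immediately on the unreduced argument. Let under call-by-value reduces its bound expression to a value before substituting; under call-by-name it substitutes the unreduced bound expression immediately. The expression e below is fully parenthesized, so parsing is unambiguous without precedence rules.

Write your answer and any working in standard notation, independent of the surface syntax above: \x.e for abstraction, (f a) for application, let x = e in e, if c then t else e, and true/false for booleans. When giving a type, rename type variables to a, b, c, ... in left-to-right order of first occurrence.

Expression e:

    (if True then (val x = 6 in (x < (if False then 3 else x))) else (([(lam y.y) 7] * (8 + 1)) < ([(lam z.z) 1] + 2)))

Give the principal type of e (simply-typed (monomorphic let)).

Derivation:
  unify Bool ~ Bool
let x : Int
x : Int
  unify Int ~ Int
  unify Bool ~ Bool
x : Int
  unify Int ~ Int
  unify Int ~ Int
y : a
\y._ : a -> a
  unify a -> a ~ Int -> b
  unify a ~ Int
  unify Int ~ b
_ _ : Int
  unify Int ~ Int
  unify Int ~ Int
  unify Int ~ Int
  unify Int ~ Int
  unify Int ~ Int
z : c
\z._ : c -> c
  unify c -> c ~ Int -> d
  unify c ~ Int
  unify Int ~ d
_ _ : Int
  unify Int ~ Int
  unify Int ~ Int
  unify Int ~ Int
  unify Bool ~ Bool

Answer: Bool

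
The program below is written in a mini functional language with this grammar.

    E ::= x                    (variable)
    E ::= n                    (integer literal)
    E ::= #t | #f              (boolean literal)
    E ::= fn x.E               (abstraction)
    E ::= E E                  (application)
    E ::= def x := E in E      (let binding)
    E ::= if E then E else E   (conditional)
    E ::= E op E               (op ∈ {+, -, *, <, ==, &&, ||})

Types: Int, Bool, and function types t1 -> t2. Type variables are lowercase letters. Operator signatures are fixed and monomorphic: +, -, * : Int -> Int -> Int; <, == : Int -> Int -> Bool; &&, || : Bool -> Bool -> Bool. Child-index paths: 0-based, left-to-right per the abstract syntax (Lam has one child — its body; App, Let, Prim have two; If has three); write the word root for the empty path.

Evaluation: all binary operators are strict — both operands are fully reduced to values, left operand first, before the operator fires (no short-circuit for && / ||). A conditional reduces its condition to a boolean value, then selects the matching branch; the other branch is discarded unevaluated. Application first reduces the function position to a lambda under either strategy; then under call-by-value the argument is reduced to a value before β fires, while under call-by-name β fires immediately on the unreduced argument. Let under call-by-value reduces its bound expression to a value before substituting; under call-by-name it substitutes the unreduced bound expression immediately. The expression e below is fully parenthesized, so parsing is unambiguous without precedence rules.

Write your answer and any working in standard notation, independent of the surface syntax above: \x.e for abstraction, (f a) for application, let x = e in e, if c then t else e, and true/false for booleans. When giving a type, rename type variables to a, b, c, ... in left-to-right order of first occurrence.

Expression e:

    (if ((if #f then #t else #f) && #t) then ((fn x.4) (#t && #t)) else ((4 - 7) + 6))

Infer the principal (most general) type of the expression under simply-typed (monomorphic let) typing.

Answer: Int

Trace:
  unify Bool ~ Bool
  unify Bool ~ Bool
  unify Bool ~ Bool
  unify Bool ~ Bool
  unify Bool ~ Bool
\x._ : a -> Int
  unify Bool ~ Bool
  unify Bool ~ Bool
  unify a -> Int ~ Bool -> b
  unify a ~ Bool
  unify Int ~ b
_ _ : Int
  unify Int ~ Int
  unify Int ~ Int
  unify Int ~ Int
  unify Int ~ Int
  unify Int ~ Int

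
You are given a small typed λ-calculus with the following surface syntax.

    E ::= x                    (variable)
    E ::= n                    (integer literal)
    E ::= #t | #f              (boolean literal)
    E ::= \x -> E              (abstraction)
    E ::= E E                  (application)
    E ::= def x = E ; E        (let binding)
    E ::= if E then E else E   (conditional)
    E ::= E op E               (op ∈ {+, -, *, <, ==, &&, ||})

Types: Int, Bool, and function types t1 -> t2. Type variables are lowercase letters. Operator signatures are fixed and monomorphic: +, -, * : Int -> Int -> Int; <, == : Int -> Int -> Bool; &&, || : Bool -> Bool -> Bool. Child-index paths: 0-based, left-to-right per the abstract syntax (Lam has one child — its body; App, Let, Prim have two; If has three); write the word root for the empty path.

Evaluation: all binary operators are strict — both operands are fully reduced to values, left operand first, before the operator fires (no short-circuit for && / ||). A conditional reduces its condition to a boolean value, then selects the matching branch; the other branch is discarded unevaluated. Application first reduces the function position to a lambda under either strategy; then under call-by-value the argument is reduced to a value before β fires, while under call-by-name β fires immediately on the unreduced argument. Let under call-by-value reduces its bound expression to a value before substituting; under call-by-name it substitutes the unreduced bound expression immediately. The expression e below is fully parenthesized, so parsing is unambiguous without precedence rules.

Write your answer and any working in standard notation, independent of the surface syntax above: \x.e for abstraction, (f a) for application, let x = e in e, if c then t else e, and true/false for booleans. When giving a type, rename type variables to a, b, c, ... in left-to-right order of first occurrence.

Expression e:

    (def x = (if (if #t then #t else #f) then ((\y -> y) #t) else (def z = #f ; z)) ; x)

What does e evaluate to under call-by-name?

Working:
step 0: (let x = (if (if true then true else false) then ((\y.y) true) else (let z = false in z)) in x)
step 1: [let@root] (if (if true then true else false) then ((\y.y) true) else (let z = false in z))
step 2: [if@0] (if true then ((\y.y) true) else (let z = false in z))
step 3: [if@root] ((\y.y) true)
step 4: [beta@root] true

Answer: true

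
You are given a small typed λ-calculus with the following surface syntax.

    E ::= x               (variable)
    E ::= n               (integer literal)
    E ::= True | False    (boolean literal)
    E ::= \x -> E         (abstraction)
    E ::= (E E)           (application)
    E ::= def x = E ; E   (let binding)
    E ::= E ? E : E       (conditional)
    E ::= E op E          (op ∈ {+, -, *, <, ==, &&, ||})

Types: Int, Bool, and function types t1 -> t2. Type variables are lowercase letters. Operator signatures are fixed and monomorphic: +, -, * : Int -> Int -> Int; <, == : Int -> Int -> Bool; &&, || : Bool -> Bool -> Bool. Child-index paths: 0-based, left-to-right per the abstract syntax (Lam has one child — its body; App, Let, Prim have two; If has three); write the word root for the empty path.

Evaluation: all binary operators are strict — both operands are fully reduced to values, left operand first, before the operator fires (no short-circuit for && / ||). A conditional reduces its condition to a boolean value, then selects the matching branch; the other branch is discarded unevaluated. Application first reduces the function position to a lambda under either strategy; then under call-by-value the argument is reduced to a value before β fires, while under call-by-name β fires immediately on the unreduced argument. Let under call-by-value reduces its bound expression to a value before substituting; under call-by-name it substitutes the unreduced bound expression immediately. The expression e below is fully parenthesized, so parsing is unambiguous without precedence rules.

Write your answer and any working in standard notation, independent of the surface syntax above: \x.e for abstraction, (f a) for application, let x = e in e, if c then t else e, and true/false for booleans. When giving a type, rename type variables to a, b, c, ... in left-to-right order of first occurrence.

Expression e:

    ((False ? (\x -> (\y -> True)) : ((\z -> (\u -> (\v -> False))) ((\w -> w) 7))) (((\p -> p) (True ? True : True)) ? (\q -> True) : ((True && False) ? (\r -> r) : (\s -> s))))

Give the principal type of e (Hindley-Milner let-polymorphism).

Answer: a -> Bool

Derivation:
  unify Bool ~ Bool
\y._ : b -> Bool
\x._ : a -> b -> Bool
\v._ : e -> Bool
\u._ : d -> e -> Bool
\z._ : c -> d -> e -> Bool
w : f
\w._ : f -> f
  unify f -> f ~ Int -> g
  unify f ~ Int
  unify Int ~ g
_ _ : Int
  unify c -> d -> e -> Bool ~ Int -> h
  unify c ~ Int
  unify d -> e -> Bool ~ h
_ _ : d -> e -> Bool
  unify a -> b -> Bool ~ d -> e -> Bool
  unify a ~ d
  unify b -> Bool ~ e -> Bool
  unify b ~ e
  unify Bool ~ Bool
p : i
\p._ : i -> i
  unify Bool ~ Bool
  unify Bool ~ Bool
  unify i -> i ~ Bool -> j
  unify i ~ Bool
  unify Bool ~ j
_ _ : Bool
  unify Bool ~ Bool
\q._ : k -> Bool
  unify Bool ~ Bool
  unify Bool ~ Bool
  unify Bool ~ Bool
r : l
\r._ : l -> l
s : m
\s._ : m -> m
  unify l -> l ~ m -> m
  unify l ~ m
  unify m ~ m
  unify k -> Bool ~ m -> m
  unify k ~ m
  unify Bool ~ m
  unify d -> e -> Bool ~ (Bool -> Bool) -> n
  unify d ~ Bool -> Bool
  unify e -> Bool ~ n
_ _ : e -> Bool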